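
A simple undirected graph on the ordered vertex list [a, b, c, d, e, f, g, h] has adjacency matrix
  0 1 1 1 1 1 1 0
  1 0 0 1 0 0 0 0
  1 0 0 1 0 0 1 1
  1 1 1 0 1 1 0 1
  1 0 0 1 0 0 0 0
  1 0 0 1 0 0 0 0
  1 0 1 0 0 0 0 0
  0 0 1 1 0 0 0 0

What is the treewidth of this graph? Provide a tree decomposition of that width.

Treewidth 2.
One optimal decomposition is:
Bags: B1 = {a, d, f}  B2 = {a, c, d}  B3 = {a, d, e}  B4 = {a, b, d}  B5 = {a, c, g}  B6 = {c, d, h}
Tree: B1–B2, B2–B3, B3–B4, B2–B5, B2–B6

Every bag has size at most 3, so the width is 3 − 1 = 2 and tw(G) ≤ 2. On the other hand G contains the 3-clique {c, d, h}. A clique must lie in a single bag of any decomposition, so no decomposition can have width below 2. Therefore the treewidth is 2.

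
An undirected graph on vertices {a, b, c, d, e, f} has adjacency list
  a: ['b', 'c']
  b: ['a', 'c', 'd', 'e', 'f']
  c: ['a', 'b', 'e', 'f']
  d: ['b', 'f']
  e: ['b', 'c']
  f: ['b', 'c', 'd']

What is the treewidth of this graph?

2

A width-2 tree decomposition is:
Bags: B1 = {b, d, f}  B2 = {b, c, f}  B3 = {a, b, c}  B4 = {b, c, e}
Tree: B1–B2, B2–B3, B2–B4
The largest bag has 3 vertices, giving width 2; this decomposition certifies tw(G) ≤ 2. Conversely, {b, d, f} is a clique of size 3, and the vertices of any clique must share a bag in every tree decomposition; so some bag has ≥ 3 vertices and tw(G) ≥ 2. Hence tw(G) = 2 exactly.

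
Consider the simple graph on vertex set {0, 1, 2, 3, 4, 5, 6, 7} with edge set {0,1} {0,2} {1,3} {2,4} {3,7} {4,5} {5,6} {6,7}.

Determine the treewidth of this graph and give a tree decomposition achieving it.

Treewidth 2.
Bags: B1 = {5, 6, 7}  B2 = {3, 5, 7}  B3 = {1, 3, 5}  B4 = {0, 1, 5}  B5 = {0, 2, 5}  B6 = {2, 4, 5}
Tree: B1–B2, B2–B3, B3–B4, B4–B5, B5–B6

The largest bag has 3 vertices, giving width 2; this decomposition certifies tw(G) ≤ 2. The edges 5–6–7–3–1–0–2–4–5 form a cycle, so G is not a tree and its treewidth is at least 2. Therefore the treewidth is 2.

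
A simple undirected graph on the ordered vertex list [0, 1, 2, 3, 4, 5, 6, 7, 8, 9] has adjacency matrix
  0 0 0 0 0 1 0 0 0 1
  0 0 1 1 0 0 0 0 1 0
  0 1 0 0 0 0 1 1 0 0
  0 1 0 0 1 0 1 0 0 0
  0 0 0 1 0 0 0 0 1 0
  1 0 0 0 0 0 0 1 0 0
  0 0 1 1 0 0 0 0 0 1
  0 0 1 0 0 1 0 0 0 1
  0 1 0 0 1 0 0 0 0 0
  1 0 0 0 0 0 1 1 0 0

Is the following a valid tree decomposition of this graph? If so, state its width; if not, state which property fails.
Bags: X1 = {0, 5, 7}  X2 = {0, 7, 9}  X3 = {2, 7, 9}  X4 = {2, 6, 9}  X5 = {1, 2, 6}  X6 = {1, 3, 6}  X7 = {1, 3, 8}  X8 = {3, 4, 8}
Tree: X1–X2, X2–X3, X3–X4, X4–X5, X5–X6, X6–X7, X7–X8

Yes; width 2.

Vertex coverage: the bags together contain {0, 1, 2, 3, 4, 5, 6, 7, 8, 9}, the full vertex set. Edge coverage: each edge of G has both endpoints in at least one bag. Running intersection: for every vertex, the bags containing it form a connected subtree. All three properties hold, so this is a valid tree decomposition of width max|bag| − 1 = 2, and hence tw(G) ≤ 2.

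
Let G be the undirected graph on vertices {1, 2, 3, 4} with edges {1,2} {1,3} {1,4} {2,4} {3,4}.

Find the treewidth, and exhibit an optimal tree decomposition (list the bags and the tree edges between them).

Treewidth 2.
One such decomposition:
Bags: B1 = {1, 2, 4}  B2 = {1, 3, 4}
Tree: B1–B2

Each bag holds 3 vertices, so the decomposition has width 2, which upper-bounds the treewidth. Conversely, {1, 2, 4} is a clique of size 3, and the vertices of any clique must share a bag in every tree decomposition; so some bag has ≥ 3 vertices and tw(G) ≥ 2. Combining the bounds, tw(G) = 2.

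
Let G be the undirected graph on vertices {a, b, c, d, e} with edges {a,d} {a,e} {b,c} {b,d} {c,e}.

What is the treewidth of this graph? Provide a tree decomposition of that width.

Every bag has size at most 3, so the width is 3 − 1 = 2 and tw(G) ≤ 2. The edges e–a–d–b–c–e form a cycle, so G is not a tree and its treewidth is at least 2. Combining the bounds, tw(G) = 2.

Treewidth 2.
Bags: B1 = {a, d, e}  B2 = {b, d, e}  B3 = {b, c, e}
Tree: B1–B2, B2–B3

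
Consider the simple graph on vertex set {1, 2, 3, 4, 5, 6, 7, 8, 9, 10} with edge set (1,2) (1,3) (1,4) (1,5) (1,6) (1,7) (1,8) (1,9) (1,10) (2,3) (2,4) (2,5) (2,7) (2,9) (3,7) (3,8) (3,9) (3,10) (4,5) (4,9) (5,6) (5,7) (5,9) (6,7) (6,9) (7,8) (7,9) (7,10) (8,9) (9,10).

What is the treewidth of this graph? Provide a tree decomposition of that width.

Treewidth 4.
One optimal decomposition is:
Bags: B1 = {1, 2, 5, 7, 9}  B2 = {1, 2, 3, 7, 9}  B3 = {1, 3, 7, 8, 9}  B4 = {1, 5, 6, 7, 9}  B5 = {1, 2, 4, 5, 9}  B6 = {1, 3, 7, 9, 10}
Tree: B1–B2, B2–B3, B1–B4, B1–B5, B3–B6

The largest bag has 5 vertices, giving width 4; this decomposition certifies tw(G) ≤ 4. On the other hand G contains the 5-clique {1, 2, 4, 5, 9}. A clique must lie in a single bag of any decomposition, so no decomposition can have width below 4. Combining the bounds, tw(G) = 4.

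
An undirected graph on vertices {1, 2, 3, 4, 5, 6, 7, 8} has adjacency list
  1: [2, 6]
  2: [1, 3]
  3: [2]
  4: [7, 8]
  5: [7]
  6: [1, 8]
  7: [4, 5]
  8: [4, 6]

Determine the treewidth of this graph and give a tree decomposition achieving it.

The largest bag has 2 vertices, giving width 1; this decomposition certifies tw(G) ≤ 1. G has an edge, so its treewidth is at least 1. The upper and lower bounds meet at 1, so that is the treewidth.

Treewidth 1.
One such decomposition:
Bags: B1 = {2, 3}  B2 = {1, 2}  B3 = {1, 6}  B4 = {6, 8}  B5 = {4, 8}  B6 = {4, 7}  B7 = {5, 7}
Tree: B1–B2, B2–B3, B3–B4, B4–B5, B5–B6, B6–B7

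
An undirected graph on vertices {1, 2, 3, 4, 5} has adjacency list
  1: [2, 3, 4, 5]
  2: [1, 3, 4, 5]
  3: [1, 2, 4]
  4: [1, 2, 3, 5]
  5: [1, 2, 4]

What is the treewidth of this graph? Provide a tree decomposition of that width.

Every bag has size at most 4, so the width is 4 − 1 = 3 and tw(G) ≤ 3. For the lower bound, the 4 vertices {1, 2, 3, 4} are pairwise adjacent, and any tree decomposition puts a clique entirely inside one bag — forcing width ≥ 3. Combining the bounds, tw(G) = 3.

Treewidth 3.
Bags: B1 = {1, 2, 3, 4}  B2 = {1, 2, 4, 5}
Tree: B1–B2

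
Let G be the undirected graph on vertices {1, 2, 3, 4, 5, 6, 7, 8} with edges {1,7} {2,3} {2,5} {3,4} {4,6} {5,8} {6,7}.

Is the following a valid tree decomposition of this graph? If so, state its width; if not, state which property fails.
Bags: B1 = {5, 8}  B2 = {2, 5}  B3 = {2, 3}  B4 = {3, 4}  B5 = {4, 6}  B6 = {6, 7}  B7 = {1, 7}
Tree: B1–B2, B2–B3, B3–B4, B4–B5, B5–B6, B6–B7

Yes; width 1.

Vertex coverage: the bags together contain {1, 2, 3, 4, 5, 6, 7, 8}, the full vertex set. Edge coverage: each edge of G has both endpoints in at least one bag. Running intersection: for every vertex, the bags containing it form a connected subtree. All three properties hold, so this is a valid tree decomposition of width max|bag| − 1 = 1, and hence tw(G) ≤ 1.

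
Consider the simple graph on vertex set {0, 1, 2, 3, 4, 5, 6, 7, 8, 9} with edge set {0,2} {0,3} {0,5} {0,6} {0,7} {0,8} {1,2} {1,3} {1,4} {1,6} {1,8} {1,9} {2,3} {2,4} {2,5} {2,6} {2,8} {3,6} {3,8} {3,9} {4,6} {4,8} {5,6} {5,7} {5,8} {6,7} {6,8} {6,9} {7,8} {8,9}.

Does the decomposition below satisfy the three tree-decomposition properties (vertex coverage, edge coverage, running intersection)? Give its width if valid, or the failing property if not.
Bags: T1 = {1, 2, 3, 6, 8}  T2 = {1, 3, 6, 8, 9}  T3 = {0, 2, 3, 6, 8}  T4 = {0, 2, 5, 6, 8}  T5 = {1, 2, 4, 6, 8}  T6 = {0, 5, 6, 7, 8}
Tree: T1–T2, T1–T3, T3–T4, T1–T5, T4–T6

Every vertex of G appears in some bag (union = {0, 1, 2, 3, 4, 5, 6, 7, 8, 9}); every edge is covered by a bag; and for each vertex v the set of bags containing v is connected in the bag tree. The decomposition is therefore valid. The largest bag has 5 vertices, so the width is 4.

Yes; width 4.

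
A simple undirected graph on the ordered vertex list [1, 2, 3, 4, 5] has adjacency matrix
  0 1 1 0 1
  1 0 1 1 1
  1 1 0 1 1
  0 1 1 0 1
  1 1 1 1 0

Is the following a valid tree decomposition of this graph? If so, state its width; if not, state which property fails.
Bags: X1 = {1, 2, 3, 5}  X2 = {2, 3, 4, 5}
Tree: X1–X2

Every vertex of G appears in some bag (union = {1, 2, 3, 4, 5}); every edge is covered by a bag; and for each vertex v the set of bags containing v is connected in the bag tree. The decomposition is therefore valid. The largest bag has 4 vertices, so the width is 3.

Yes; width 3.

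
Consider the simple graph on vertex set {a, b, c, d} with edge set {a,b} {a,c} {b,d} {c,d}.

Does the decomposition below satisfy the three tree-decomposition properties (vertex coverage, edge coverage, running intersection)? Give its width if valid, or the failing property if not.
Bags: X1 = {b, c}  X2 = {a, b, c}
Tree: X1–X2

No — vertex d appears in no bag.

A tree decomposition must satisfy three properties: every vertex lies in some bag; for every edge, both endpoints lie together in some bag; and for every vertex, the bags containing it form a connected subtree. Here vertex d appears in no bag, so the decomposition is invalid.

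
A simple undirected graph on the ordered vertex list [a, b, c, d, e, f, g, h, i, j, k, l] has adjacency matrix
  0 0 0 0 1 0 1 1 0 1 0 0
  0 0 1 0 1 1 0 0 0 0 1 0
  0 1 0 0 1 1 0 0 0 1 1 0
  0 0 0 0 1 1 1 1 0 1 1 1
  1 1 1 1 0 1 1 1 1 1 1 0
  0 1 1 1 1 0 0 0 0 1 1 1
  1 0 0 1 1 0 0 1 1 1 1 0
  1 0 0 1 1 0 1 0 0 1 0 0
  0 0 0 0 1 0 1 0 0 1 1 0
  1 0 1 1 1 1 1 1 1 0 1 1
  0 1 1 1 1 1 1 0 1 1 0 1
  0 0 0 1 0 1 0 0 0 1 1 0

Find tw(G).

4

A width-4 tree decomposition is:
Bags: B1 = {d, e, f, j, k}  B2 = {d, e, g, j, k}  B3 = {d, f, j, k, l}  B4 = {c, e, f, j, k}  B5 = {e, g, i, j, k}  B6 = {b, c, e, f, k}  B7 = {d, e, g, h, j}  B8 = {a, e, g, h, j}
Tree: B1–B2, B1–B3, B1–B4, B2–B5, B4–B6, B2–B7, B7–B8
Every bag has size at most 5, so the width is 5 − 1 = 4 and tw(G) ≤ 4. For the lower bound, the 5 vertices {d, e, g, h, j} are pairwise adjacent, and any tree decomposition puts a clique entirely inside one bag — forcing width ≥ 4. Therefore the treewidth is 4.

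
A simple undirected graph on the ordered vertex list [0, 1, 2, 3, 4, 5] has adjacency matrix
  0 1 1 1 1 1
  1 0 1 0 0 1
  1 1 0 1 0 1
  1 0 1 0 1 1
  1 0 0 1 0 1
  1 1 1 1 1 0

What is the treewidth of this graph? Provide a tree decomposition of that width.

Treewidth 3.
One such decomposition:
Bags: B1 = {0, 2, 3, 5}  B2 = {0, 1, 2, 5}  B3 = {0, 3, 4, 5}
Tree: B1–B2, B1–B3

Every bag has size at most 4, so the width is 4 − 1 = 3 and tw(G) ≤ 3. On the other hand G contains the 4-clique {0, 1, 2, 5}. A clique must lie in a single bag of any decomposition, so no decomposition can have width below 3. Hence tw(G) = 3 exactly.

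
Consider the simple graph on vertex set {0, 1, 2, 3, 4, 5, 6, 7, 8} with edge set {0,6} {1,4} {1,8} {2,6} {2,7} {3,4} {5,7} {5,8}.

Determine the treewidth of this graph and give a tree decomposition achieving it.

Each bag holds 2 vertices, so the decomposition has width 1, which upper-bounds the treewidth. Since G has at least one edge (e.g. 0–6), it is not an edgeless graph, so tw(G) ≥ 1. Combining the bounds, tw(G) = 1.

Treewidth 1.
One optimal decomposition is:
Bags: B1 = {0, 6}  B2 = {2, 6}  B3 = {2, 7}  B4 = {5, 7}  B5 = {5, 8}  B6 = {1, 8}  B7 = {1, 4}  B8 = {3, 4}
Tree: B1–B2, B2–B3, B3–B4, B4–B5, B5–B6, B6–B7, B7–B8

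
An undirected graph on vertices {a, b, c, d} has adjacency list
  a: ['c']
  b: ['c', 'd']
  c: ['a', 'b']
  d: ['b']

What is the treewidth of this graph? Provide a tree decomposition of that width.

Every bag has size at most 2, so the width is 2 − 1 = 1 and tw(G) ≤ 1. Any graph with an edge has treewidth ≥ 1, and G has the edge b–c. Hence tw(G) = 1 exactly.

Treewidth 1.
Bags: B1 = {b, c}  B2 = {a, c}  B3 = {b, d}
Tree: B1–B2, B1–B3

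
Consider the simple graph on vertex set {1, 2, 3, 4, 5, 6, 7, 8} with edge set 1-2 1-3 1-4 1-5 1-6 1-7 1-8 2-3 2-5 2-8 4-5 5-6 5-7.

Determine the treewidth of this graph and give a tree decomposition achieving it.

Every bag has size at most 3, so the width is 3 − 1 = 2 and tw(G) ≤ 2. Conversely, {1, 2, 8} is a clique of size 3, and the vertices of any clique must share a bag in every tree decomposition; so some bag has ≥ 3 vertices and tw(G) ≥ 2. Hence tw(G) = 2 exactly.

Treewidth 2.
One such decomposition:
Bags: B1 = {1, 2, 5}  B2 = {1, 2, 3}  B3 = {1, 5, 7}  B4 = {1, 2, 8}  B5 = {1, 4, 5}  B6 = {1, 5, 6}
Tree: B1–B2, B1–B3, B2–B4, B1–B5, B3–B6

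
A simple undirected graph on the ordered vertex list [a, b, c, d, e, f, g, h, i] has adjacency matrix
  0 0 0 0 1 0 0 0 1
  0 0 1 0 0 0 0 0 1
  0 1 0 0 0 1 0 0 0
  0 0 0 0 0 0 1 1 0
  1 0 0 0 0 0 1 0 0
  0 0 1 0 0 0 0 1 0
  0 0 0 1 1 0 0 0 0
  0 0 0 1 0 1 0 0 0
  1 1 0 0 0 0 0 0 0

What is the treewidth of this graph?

A width-2 tree decomposition is:
Bags: B1 = {b, c, f}  B2 = {b, f, h}  B3 = {b, d, h}  B4 = {b, d, g}  B5 = {b, e, g}  B6 = {a, b, e}  B7 = {a, b, i}
Tree: B1–B2, B2–B3, B3–B4, B4–B5, B5–B6, B6–B7
Every bag has size at most 3, so the width is 3 − 1 = 2 and tw(G) ≤ 2. The edges b–c–f–h–d–g–e–a–i–b form a cycle, so G is not a tree and its treewidth is at least 2. Combining the bounds, tw(G) = 2.

2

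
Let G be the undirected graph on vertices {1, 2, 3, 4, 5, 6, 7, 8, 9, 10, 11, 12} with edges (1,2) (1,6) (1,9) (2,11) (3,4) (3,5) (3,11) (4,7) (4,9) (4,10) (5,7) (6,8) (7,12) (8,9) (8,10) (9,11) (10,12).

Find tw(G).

3

A width-3 tree decomposition is:
Bags: B1 = {1, 2, 6, 11}  B2 = {1, 6, 9, 11}  B3 = {6, 8, 9, 11}  B4 = {3, 8, 9, 11}  B5 = {3, 4, 8, 9}  B6 = {3, 4, 8, 10}  B7 = {3, 4, 5, 10}  B8 = {4, 5, 7, 10}  B9 = {5, 7, 10, 12}
Tree: B1–B2, B2–B3, B3–B4, B4–B5, B5–B6, B6–B7, B7–B8, B8–B9
The largest bag has 4 vertices, giving width 3; this decomposition certifies tw(G) ≤ 3. For the lower bound: the 4 vertex sets {1,2,6}, {11}, {9}, {3,4,8,10} are disjoint, each induces a connected subgraph, and every pair is joined by at least one edge of G. Contracting each set to a single vertex therefore yields K_{4} as a minor, and since treewidth is minor-monotone, tw(G) ≥ tw(K_{4}) = 3. Therefore the treewidth is 3.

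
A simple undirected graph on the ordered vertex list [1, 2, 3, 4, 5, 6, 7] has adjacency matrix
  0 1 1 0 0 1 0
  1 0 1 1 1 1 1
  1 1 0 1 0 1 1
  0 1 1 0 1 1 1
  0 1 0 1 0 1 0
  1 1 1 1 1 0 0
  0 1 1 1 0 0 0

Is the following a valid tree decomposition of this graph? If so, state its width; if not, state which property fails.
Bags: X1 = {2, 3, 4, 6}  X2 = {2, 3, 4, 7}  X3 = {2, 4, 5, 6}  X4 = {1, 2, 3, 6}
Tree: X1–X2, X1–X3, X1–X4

Vertex coverage: the bags together contain {1, 2, 3, 4, 5, 6, 7}, the full vertex set. Edge coverage: each edge of G has both endpoints in at least one bag. Running intersection: for every vertex, the bags containing it form a connected subtree. All three properties hold, so this is a valid tree decomposition of width max|bag| − 1 = 3, and hence tw(G) ≤ 3.

Yes; width 3.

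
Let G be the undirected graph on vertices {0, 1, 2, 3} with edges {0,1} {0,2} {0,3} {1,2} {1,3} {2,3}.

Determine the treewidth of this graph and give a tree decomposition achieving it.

Treewidth 3.
One such decomposition:
Bags: B1 = {0, 1, 2, 3}
Tree: (single bag)

A single bag containing all 4 vertices is trivially a valid decomposition of width 3. For the lower bound, the 4 vertices {0, 1, 2, 3} are pairwise adjacent, and any tree decomposition puts a clique entirely inside one bag — forcing width ≥ 3. The upper and lower bounds meet at 3, so that is the treewidth.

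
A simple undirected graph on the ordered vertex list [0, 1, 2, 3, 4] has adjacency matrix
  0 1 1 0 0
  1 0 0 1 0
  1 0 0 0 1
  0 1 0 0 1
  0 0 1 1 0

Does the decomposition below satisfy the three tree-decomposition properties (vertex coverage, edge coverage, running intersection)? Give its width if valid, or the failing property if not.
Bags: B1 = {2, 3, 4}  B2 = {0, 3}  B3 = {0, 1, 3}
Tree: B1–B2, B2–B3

A tree decomposition must satisfy three properties: every vertex lies in some bag; for every edge, both endpoints lie together in some bag; and for every vertex, the bags containing it form a connected subtree. Here edge (2,0) lies in no bag, so the decomposition is invalid.

No — edge (2,0) lies in no bag.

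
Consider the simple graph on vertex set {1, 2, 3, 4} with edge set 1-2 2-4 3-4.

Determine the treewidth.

A width-1 tree decomposition is:
Bags: B1 = {3, 4}  B2 = {2, 4}  B3 = {1, 2}
Tree: B1–B2, B2–B3
Every bag has size at most 2, so the width is 2 − 1 = 1 and tw(G) ≤ 1. G has an edge, so its treewidth is at least 1. The upper and lower bounds meet at 1, so that is the treewidth.

1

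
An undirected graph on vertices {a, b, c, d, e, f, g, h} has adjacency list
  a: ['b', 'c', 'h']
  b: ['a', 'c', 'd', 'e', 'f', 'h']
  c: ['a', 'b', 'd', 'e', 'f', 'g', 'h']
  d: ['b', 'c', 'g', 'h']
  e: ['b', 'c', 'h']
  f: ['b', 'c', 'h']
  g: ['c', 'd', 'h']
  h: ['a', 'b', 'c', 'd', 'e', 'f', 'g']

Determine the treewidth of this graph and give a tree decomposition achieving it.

Every bag has size at most 4, so the width is 4 − 1 = 3 and tw(G) ≤ 3. For the lower bound, the 4 vertices {c, d, g, h} are pairwise adjacent, and any tree decomposition puts a clique entirely inside one bag — forcing width ≥ 3. Therefore the treewidth is 3.

Treewidth 3.
Bags: B1 = {b, c, d, h}  B2 = {b, c, f, h}  B3 = {c, d, g, h}  B4 = {a, b, c, h}  B5 = {b, c, e, h}
Tree: B1–B2, B1–B3, B2–B4, B1–B5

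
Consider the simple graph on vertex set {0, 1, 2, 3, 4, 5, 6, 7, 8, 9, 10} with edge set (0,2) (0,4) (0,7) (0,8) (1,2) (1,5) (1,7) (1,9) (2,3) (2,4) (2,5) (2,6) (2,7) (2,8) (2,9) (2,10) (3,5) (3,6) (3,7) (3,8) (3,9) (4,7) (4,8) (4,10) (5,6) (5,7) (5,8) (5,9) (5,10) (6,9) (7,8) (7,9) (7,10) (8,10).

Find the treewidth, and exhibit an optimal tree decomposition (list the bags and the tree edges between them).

Treewidth 4.
One such decomposition:
Bags: B1 = {2, 3, 5, 7, 9}  B2 = {2, 3, 5, 7, 8}  B3 = {2, 3, 5, 6, 9}  B4 = {2, 5, 7, 8, 10}  B5 = {2, 4, 7, 8, 10}  B6 = {0, 2, 4, 7, 8}  B7 = {1, 2, 5, 7, 9}
Tree: B1–B2, B1–B3, B2–B4, B4–B5, B5–B6, B1–B7

The largest bag has 5 vertices, giving width 4; this decomposition certifies tw(G) ≤ 4. Conversely, {2, 3, 5, 6, 9} is a clique of size 5, and the vertices of any clique must share a bag in every tree decomposition; so some bag has ≥ 5 vertices and tw(G) ≥ 4. Combining the bounds, tw(G) = 4.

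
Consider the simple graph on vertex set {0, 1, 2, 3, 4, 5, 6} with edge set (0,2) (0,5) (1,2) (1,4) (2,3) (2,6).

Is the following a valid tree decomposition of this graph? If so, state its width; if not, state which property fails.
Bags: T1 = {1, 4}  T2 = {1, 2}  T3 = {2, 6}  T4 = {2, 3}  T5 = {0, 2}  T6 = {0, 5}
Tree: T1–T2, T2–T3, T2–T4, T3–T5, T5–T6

Yes; width 1.

Checking the three conditions: (i) the bags cover all of {0, 1, 2, 3, 4, 5, 6}; (ii) for each edge, some bag contains both endpoints; (iii) the bags containing any fixed vertex form a subtree. All hold, so the decomposition is valid with width 2 − 1 = 1.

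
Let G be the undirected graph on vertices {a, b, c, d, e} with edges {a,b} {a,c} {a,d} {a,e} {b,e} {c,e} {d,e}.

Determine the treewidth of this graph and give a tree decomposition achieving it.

Treewidth 2.
One optimal decomposition is:
Bags: B1 = {a, b, e}  B2 = {a, c, e}  B3 = {a, d, e}
Tree: B1–B2, B1–B3

Each bag holds 3 vertices, so the decomposition has width 2, which upper-bounds the treewidth. On the other hand G contains the 3-clique {a, d, e}. A clique must lie in a single bag of any decomposition, so no decomposition can have width below 2. The upper and lower bounds meet at 2, so that is the treewidth.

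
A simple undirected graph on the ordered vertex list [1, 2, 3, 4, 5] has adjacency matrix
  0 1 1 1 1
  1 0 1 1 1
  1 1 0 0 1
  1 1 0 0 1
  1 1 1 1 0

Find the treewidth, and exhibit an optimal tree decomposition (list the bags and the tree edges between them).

Treewidth 3.
Bags: B1 = {1, 2, 4, 5}  B2 = {1, 2, 3, 5}
Tree: B1–B2

Each bag holds 4 vertices, so the decomposition has width 3, which upper-bounds the treewidth. For the lower bound, the 4 vertices {1, 2, 3, 5} are pairwise adjacent, and any tree decomposition puts a clique entirely inside one bag — forcing width ≥ 3. Hence tw(G) = 3 exactly.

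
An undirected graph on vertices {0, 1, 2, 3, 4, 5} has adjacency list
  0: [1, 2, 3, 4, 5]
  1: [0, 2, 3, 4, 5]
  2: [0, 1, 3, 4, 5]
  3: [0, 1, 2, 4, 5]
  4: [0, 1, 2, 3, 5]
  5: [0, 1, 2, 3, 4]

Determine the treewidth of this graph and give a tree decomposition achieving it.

With just one bag of size 6, the width is 6 − 1 = 5, so tw(G) ≤ 5. Conversely, {0, 1, 2, 3, 4, 5} is a clique of size 6, and the vertices of any clique must share a bag in every tree decomposition; so some bag has ≥ 6 vertices and tw(G) ≥ 5. The upper and lower bounds meet at 5, so that is the treewidth.

Treewidth 5.
Bags: B1 = {0, 1, 2, 3, 4, 5}
Tree: (single bag)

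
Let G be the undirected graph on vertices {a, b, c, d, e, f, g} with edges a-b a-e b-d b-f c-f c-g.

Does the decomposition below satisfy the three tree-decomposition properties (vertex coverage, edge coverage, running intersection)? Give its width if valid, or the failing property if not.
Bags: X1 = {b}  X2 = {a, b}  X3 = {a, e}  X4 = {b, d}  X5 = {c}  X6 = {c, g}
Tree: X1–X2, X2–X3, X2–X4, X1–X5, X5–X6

No — vertex f appears in no bag.

A tree decomposition must satisfy three properties: every vertex lies in some bag; for every edge, both endpoints lie together in some bag; and for every vertex, the bags containing it form a connected subtree. Here vertex f appears in no bag, so the decomposition is invalid.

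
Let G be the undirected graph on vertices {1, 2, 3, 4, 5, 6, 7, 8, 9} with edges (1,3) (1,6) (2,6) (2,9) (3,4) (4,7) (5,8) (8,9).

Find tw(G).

1

A width-1 tree decomposition is:
Bags: B1 = {5, 8}  B2 = {8, 9}  B3 = {2, 9}  B4 = {2, 6}  B5 = {1, 6}  B6 = {1, 3}  B7 = {3, 4}  B8 = {4, 7}
Tree: B1–B2, B2–B3, B3–B4, B4–B5, B5–B6, B6–B7, B7–B8
Every bag has size at most 2, so the width is 2 − 1 = 1 and tw(G) ≤ 1. Any graph with an edge has treewidth ≥ 1, and G has the edge 5–8. Hence tw(G) = 1 exactly.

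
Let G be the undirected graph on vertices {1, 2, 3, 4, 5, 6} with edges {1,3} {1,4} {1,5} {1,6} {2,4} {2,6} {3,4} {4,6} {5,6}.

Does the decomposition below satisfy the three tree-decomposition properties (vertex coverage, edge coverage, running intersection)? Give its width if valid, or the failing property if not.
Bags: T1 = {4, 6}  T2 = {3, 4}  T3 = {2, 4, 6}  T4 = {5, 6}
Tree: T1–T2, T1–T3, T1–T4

No — vertex 1 appears in no bag.

A tree decomposition must satisfy three properties: every vertex lies in some bag; for every edge, both endpoints lie together in some bag; and for every vertex, the bags containing it form a connected subtree. Here vertex 1 appears in no bag, so the decomposition is invalid.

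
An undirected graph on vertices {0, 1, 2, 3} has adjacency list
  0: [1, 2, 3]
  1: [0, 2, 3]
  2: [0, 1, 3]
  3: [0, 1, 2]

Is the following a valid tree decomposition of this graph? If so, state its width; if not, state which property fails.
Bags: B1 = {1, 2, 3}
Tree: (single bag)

A tree decomposition must satisfy three properties: every vertex lies in some bag; for every edge, both endpoints lie together in some bag; and for every vertex, the bags containing it form a connected subtree. Here vertex 0 appears in no bag, so the decomposition is invalid.

No — vertex 0 appears in no bag.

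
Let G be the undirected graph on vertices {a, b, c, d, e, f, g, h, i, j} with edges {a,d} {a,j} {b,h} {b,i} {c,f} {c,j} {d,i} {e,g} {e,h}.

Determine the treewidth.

1

A width-1 tree decomposition is:
Bags: B1 = {c, f}  B2 = {c, j}  B3 = {a, j}  B4 = {a, d}  B5 = {d, i}  B6 = {b, i}  B7 = {b, h}  B8 = {e, h}  B9 = {e, g}
Tree: B1–B2, B2–B3, B3–B4, B4–B5, B5–B6, B6–B7, B7–B8, B8–B9
Every bag has size at most 2, so the width is 2 − 1 = 1 and tw(G) ≤ 1. Since G has at least one edge (e.g. f–c), it is not an edgeless graph, so tw(G) ≥ 1. Hence tw(G) = 1 exactly.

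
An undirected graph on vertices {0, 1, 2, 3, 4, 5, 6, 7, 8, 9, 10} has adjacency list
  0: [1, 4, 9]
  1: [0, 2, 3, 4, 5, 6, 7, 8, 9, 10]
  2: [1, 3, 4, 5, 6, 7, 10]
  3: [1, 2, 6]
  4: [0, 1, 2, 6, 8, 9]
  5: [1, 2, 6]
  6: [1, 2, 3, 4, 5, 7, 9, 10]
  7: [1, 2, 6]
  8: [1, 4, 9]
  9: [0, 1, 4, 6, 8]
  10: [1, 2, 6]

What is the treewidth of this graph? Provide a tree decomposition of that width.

Each bag holds 4 vertices, so the decomposition has width 3, which upper-bounds the treewidth. On the other hand G contains the 4-clique {0, 1, 4, 9}. A clique must lie in a single bag of any decomposition, so no decomposition can have width below 3. Hence tw(G) = 3 exactly.

Treewidth 3.
Bags: B1 = {1, 2, 3, 6}  B2 = {1, 2, 6, 10}  B3 = {1, 2, 4, 6}  B4 = {1, 4, 6, 9}  B5 = {1, 4, 8, 9}  B6 = {0, 1, 4, 9}  B7 = {1, 2, 5, 6}  B8 = {1, 2, 6, 7}
Tree: B1–B2, B2–B3, B3–B4, B4–B5, B5–B6, B1–B7, B7–B8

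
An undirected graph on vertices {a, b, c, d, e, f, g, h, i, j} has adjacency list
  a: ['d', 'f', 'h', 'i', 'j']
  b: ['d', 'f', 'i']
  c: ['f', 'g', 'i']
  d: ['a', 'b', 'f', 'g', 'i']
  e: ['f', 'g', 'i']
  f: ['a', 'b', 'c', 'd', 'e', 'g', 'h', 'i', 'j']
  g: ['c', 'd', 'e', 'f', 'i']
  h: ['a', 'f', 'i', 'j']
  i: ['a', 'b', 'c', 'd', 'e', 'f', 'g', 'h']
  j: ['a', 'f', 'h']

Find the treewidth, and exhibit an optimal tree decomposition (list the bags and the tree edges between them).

Treewidth 3.
One optimal decomposition is:
Bags: B1 = {d, f, g, i}  B2 = {e, f, g, i}  B3 = {a, d, f, i}  B4 = {c, f, g, i}  B5 = {a, f, h, i}  B6 = {b, d, f, i}  B7 = {a, f, h, j}
Tree: B1–B2, B1–B3, B1–B4, B3–B5, B3–B6, B5–B7

The largest bag has 4 vertices, giving width 3; this decomposition certifies tw(G) ≤ 3. On the other hand G contains the 4-clique {a, f, h, j}. A clique must lie in a single bag of any decomposition, so no decomposition can have width below 3. Combining the bounds, tw(G) = 3.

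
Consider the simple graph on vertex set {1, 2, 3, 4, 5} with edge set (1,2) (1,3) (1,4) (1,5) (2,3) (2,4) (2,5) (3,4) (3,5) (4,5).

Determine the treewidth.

4

A width-4 tree decomposition is:
Bags: B1 = {1, 2, 3, 4, 5}
Tree: (single bag)
A single bag containing all 5 vertices is trivially a valid decomposition of width 4. For the lower bound, the 5 vertices {1, 2, 3, 4, 5} are pairwise adjacent, and any tree decomposition puts a clique entirely inside one bag — forcing width ≥ 4. Therefore the treewidth is 4.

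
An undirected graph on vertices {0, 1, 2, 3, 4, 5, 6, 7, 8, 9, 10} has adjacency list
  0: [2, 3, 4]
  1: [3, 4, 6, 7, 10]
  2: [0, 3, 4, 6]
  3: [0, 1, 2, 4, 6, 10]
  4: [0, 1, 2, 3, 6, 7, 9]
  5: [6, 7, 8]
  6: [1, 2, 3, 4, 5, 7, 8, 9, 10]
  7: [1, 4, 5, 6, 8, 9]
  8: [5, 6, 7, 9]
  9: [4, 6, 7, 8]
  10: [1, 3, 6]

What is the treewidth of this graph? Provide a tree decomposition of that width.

Treewidth 3.
Bags: B1 = {1, 3, 4, 6}  B2 = {1, 4, 6, 7}  B3 = {4, 6, 7, 9}  B4 = {6, 7, 8, 9}  B5 = {1, 3, 6, 10}  B6 = {2, 3, 4, 6}  B7 = {5, 6, 7, 8}  B8 = {0, 2, 3, 4}
Tree: B1–B2, B2–B3, B3–B4, B1–B5, B1–B6, B4–B7, B6–B8

The largest bag has 4 vertices, giving width 3; this decomposition certifies tw(G) ≤ 3. On the other hand G contains the 4-clique {0, 2, 3, 4}. A clique must lie in a single bag of any decomposition, so no decomposition can have width below 3. Combining the bounds, tw(G) = 3.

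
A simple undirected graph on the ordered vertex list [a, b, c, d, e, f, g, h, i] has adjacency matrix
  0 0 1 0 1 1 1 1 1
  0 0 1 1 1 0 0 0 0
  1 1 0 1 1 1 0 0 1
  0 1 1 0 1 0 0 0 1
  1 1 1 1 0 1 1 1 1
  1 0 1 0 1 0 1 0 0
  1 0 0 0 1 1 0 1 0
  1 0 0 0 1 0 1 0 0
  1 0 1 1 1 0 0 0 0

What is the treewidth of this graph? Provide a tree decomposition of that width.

Every bag has size at most 4, so the width is 4 − 1 = 3 and tw(G) ≤ 3. Conversely, {a, e, g, h} is a clique of size 4, and the vertices of any clique must share a bag in every tree decomposition; so some bag has ≥ 4 vertices and tw(G) ≥ 3. The upper and lower bounds meet at 3, so that is the treewidth.

Treewidth 3.
One optimal decomposition is:
Bags: B1 = {a, c, e, i}  B2 = {c, d, e, i}  B3 = {b, c, d, e}  B4 = {a, c, e, f}  B5 = {a, e, f, g}  B6 = {a, e, g, h}
Tree: B1–B2, B2–B3, B1–B4, B4–B5, B5–B6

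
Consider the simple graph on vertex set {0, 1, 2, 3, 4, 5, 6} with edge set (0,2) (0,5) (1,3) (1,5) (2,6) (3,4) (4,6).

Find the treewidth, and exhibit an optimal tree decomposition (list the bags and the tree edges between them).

Each bag holds 3 vertices, so the decomposition has width 2, which upper-bounds the treewidth. For the lower bound, G contains the cycle 5–1–3–4–6–2–0–5, so G is not a forest; only forests have treewidth ≤ 1, hence tw(G) ≥ 2. Hence tw(G) = 2 exactly.

Treewidth 2.
One such decomposition:
Bags: B1 = {1, 3, 5}  B2 = {3, 4, 5}  B3 = {4, 5, 6}  B4 = {2, 5, 6}  B5 = {0, 2, 5}
Tree: B1–B2, B2–B3, B3–B4, B4–B5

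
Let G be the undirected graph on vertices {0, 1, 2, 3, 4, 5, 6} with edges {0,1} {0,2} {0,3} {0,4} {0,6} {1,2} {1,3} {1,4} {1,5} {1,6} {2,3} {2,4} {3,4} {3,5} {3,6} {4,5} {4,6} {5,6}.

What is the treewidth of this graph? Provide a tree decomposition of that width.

Every bag has size at most 5, so the width is 5 − 1 = 4 and tw(G) ≤ 4. Conversely, {0, 1, 2, 3, 4} is a clique of size 5, and the vertices of any clique must share a bag in every tree decomposition; so some bag has ≥ 5 vertices and tw(G) ≥ 4. Therefore the treewidth is 4.

Treewidth 4.
One optimal decomposition is:
Bags: B1 = {1, 3, 4, 5, 6}  B2 = {0, 1, 3, 4, 6}  B3 = {0, 1, 2, 3, 4}
Tree: B1–B2, B2–B3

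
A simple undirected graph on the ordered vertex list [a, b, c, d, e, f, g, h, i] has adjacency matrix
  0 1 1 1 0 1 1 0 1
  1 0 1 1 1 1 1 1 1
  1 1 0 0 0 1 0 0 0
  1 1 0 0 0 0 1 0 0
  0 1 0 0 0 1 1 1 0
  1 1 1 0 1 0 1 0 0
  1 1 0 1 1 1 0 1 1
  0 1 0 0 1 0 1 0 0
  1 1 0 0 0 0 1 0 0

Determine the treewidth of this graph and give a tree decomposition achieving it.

Treewidth 3.
One optimal decomposition is:
Bags: B1 = {a, b, g, i}  B2 = {a, b, f, g}  B3 = {b, e, f, g}  B4 = {a, b, c, f}  B5 = {a, b, d, g}  B6 = {b, e, g, h}
Tree: B1–B2, B2–B3, B2–B4, B2–B5, B3–B6

Each bag holds 4 vertices, so the decomposition has width 3, which upper-bounds the treewidth. For the lower bound, the 4 vertices {b, e, g, h} are pairwise adjacent, and any tree decomposition puts a clique entirely inside one bag — forcing width ≥ 3. Combining the bounds, tw(G) = 3.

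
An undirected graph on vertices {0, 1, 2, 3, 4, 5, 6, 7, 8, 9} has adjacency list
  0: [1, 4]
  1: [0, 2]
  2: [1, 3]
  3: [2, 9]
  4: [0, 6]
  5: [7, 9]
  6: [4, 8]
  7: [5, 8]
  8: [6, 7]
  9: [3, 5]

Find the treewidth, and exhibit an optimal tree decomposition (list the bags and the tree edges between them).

Every bag has size at most 3, so the width is 3 − 1 = 2 and tw(G) ≤ 2. Since 8–6–4–0–1–2–3–9–5–7–8 is a cycle in G, G is not acyclic. Forests are exactly the graphs of treewidth ≤ 1, so tw(G) ≥ 2. Therefore the treewidth is 2.

Treewidth 2.
One optimal decomposition is:
Bags: B1 = {4, 6, 8}  B2 = {0, 4, 8}  B3 = {0, 1, 8}  B4 = {1, 2, 8}  B5 = {2, 3, 8}  B6 = {3, 8, 9}  B7 = {5, 8, 9}  B8 = {5, 7, 8}
Tree: B1–B2, B2–B3, B3–B4, B4–B5, B5–B6, B6–B7, B7–B8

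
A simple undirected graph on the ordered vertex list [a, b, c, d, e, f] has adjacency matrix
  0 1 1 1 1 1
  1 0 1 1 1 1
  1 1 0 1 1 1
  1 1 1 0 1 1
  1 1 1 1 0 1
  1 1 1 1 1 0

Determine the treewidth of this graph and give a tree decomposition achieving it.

With just one bag of size 6, the width is 6 − 1 = 5, so tw(G) ≤ 5. For the lower bound, the 6 vertices {a, b, c, d, e, f} are pairwise adjacent, and any tree decomposition puts a clique entirely inside one bag — forcing width ≥ 5. Combining the bounds, tw(G) = 5.

Treewidth 5.
One optimal decomposition is:
Bags: B1 = {a, b, c, d, e, f}
Tree: (single bag)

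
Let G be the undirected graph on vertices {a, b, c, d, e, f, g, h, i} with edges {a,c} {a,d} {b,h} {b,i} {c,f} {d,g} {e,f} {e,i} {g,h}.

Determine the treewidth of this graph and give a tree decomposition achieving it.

Every bag has size at most 3, so the width is 3 − 1 = 2 and tw(G) ≤ 2. For the lower bound, G contains the cycle d–a–c–f–e–i–b–h–g–d, so G is not a forest; only forests have treewidth ≤ 1, hence tw(G) ≥ 2. Therefore the treewidth is 2.

Treewidth 2.
Bags: B1 = {a, c, d}  B2 = {c, d, f}  B3 = {d, e, f}  B4 = {d, e, i}  B5 = {b, d, i}  B6 = {b, d, h}  B7 = {d, g, h}
Tree: B1–B2, B2–B3, B3–B4, B4–B5, B5–B6, B6–B7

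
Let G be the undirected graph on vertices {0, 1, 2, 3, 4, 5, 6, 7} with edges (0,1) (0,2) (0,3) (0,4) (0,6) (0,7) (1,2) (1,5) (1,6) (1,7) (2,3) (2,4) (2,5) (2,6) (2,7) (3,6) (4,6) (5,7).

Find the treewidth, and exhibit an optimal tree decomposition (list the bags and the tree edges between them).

Every bag has size at most 4, so the width is 4 − 1 = 3 and tw(G) ≤ 3. Conversely, {0, 1, 2, 6} is a clique of size 4, and the vertices of any clique must share a bag in every tree decomposition; so some bag has ≥ 4 vertices and tw(G) ≥ 3. Hence tw(G) = 3 exactly.

Treewidth 3.
One such decomposition:
Bags: B1 = {0, 2, 4, 6}  B2 = {0, 1, 2, 6}  B3 = {0, 1, 2, 7}  B4 = {0, 2, 3, 6}  B5 = {1, 2, 5, 7}
Tree: B1–B2, B2–B3, B1–B4, B3–B5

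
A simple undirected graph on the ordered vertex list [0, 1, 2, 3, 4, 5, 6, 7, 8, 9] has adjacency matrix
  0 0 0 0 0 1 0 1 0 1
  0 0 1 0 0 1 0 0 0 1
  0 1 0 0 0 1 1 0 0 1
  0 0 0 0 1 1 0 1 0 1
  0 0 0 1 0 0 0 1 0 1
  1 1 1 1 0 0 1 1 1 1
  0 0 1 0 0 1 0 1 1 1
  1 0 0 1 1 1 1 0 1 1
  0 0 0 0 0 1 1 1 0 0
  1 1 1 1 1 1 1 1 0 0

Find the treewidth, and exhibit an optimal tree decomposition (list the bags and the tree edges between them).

Every bag has size at most 4, so the width is 4 − 1 = 3 and tw(G) ≤ 3. On the other hand G contains the 4-clique {3, 4, 7, 9}. A clique must lie in a single bag of any decomposition, so no decomposition can have width below 3. Hence tw(G) = 3 exactly.

Treewidth 3.
One such decomposition:
Bags: B1 = {5, 6, 7, 9}  B2 = {2, 5, 6, 9}  B3 = {5, 6, 7, 8}  B4 = {1, 2, 5, 9}  B5 = {3, 5, 7, 9}  B6 = {0, 5, 7, 9}  B7 = {3, 4, 7, 9}
Tree: B1–B2, B1–B3, B2–B4, B1–B5, B5–B6, B5–B7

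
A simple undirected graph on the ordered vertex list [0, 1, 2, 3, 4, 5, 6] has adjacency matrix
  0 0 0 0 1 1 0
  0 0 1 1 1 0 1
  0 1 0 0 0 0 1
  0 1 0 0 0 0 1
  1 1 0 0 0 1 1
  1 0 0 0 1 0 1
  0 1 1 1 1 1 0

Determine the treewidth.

A width-2 tree decomposition is:
Bags: B1 = {1, 4, 6}  B2 = {4, 5, 6}  B3 = {0, 4, 5}  B4 = {1, 2, 6}  B5 = {1, 3, 6}
Tree: B1–B2, B2–B3, B1–B4, B4–B5
The largest bag has 3 vertices, giving width 2; this decomposition certifies tw(G) ≤ 2. For the lower bound, the 3 vertices {0, 4, 5} are pairwise adjacent, and any tree decomposition puts a clique entirely inside one bag — forcing width ≥ 2. Hence tw(G) = 2 exactly.

2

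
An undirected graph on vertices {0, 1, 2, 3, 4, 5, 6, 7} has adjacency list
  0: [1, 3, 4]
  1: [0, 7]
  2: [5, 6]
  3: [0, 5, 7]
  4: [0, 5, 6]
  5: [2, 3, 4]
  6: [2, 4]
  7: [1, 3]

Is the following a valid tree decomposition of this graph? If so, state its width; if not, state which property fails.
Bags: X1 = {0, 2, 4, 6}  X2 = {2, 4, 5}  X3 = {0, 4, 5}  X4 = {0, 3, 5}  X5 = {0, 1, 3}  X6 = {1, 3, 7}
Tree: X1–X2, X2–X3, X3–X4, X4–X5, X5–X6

No — bags containing vertex 0 are not connected in the tree.

A tree decomposition must satisfy three properties: every vertex lies in some bag; for every edge, both endpoints lie together in some bag; and for every vertex, the bags containing it form a connected subtree. Here bags containing vertex 0 are not connected in the tree, so the decomposition is invalid.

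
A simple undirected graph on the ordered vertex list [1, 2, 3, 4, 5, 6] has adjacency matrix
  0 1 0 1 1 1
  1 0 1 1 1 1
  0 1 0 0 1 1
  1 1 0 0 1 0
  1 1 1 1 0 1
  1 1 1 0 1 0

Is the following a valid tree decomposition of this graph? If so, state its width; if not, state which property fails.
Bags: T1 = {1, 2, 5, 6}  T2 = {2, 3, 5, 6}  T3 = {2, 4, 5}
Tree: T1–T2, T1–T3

No — edge (1,4) lies in no bag.

A tree decomposition must satisfy three properties: every vertex lies in some bag; for every edge, both endpoints lie together in some bag; and for every vertex, the bags containing it form a connected subtree. Here edge (1,4) lies in no bag, so the decomposition is invalid.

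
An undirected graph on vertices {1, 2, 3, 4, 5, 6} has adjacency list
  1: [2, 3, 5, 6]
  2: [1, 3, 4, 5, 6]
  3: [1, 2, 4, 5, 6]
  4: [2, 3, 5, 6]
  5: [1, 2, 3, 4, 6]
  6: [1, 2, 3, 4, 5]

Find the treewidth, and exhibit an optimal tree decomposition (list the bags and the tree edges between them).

Treewidth 4.
Bags: B1 = {2, 3, 4, 5, 6}  B2 = {1, 2, 3, 5, 6}
Tree: B1–B2

The largest bag has 5 vertices, giving width 4; this decomposition certifies tw(G) ≤ 4. On the other hand G contains the 5-clique {1, 2, 3, 5, 6}. A clique must lie in a single bag of any decomposition, so no decomposition can have width below 4. Hence tw(G) = 4 exactly.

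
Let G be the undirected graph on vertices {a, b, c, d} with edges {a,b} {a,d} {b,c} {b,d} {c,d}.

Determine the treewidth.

A width-2 tree decomposition is:
Bags: B1 = {a, b, d}  B2 = {b, c, d}
Tree: B1–B2
Every bag has size at most 3, so the width is 3 − 1 = 2 and tw(G) ≤ 2. Conversely, {b, c, d} is a clique of size 3, and the vertices of any clique must share a bag in every tree decomposition; so some bag has ≥ 3 vertices and tw(G) ≥ 2. Hence tw(G) = 2 exactly.

2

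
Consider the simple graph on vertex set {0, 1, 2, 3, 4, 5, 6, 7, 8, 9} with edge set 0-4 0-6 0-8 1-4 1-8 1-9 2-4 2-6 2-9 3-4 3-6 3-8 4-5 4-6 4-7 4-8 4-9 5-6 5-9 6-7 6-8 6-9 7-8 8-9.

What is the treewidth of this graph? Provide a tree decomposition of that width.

Treewidth 3.
One such decomposition:
Bags: B1 = {4, 6, 8, 9}  B2 = {3, 4, 6, 8}  B3 = {2, 4, 6, 9}  B4 = {0, 4, 6, 8}  B5 = {4, 5, 6, 9}  B6 = {1, 4, 8, 9}  B7 = {4, 6, 7, 8}
Tree: B1–B2, B1–B3, B2–B4, B1–B5, B1–B6, B1–B7

The largest bag has 4 vertices, giving width 3; this decomposition certifies tw(G) ≤ 3. On the other hand G contains the 4-clique {1, 4, 8, 9}. A clique must lie in a single bag of any decomposition, so no decomposition can have width below 3. Combining the bounds, tw(G) = 3.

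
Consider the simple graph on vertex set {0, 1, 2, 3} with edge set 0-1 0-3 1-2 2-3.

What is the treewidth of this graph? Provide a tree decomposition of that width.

Each bag holds 3 vertices, so the decomposition has width 2, which upper-bounds the treewidth. Since 0–1–2–3–0 is a cycle in G, G is not acyclic. Forests are exactly the graphs of treewidth ≤ 1, so tw(G) ≥ 2. Hence tw(G) = 2 exactly.

Treewidth 2.
Bags: B1 = {0, 1, 2}  B2 = {0, 2, 3}
Tree: B1–B2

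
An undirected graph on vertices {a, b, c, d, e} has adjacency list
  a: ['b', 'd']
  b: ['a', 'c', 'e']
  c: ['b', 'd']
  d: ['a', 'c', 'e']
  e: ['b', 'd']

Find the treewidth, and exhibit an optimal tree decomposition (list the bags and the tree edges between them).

Treewidth 2.
Bags: B1 = {b, d, e}  B2 = {b, c, d}  B3 = {a, b, d}
Tree: B1–B2, B2–B3

Every bag has size at most 3, so the width is 3 − 1 = 2 and tw(G) ≤ 2. The edges b–e–d–c–b form a cycle, so G is not a tree and its treewidth is at least 2. Combining the bounds, tw(G) = 2.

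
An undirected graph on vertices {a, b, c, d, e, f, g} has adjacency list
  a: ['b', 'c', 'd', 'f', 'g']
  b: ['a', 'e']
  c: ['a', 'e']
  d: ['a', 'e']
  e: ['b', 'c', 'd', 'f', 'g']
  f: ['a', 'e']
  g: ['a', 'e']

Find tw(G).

A width-2 tree decomposition is:
Bags: B1 = {a, b, e}  B2 = {a, c, e}  B3 = {a, e, f}  B4 = {a, d, e}  B5 = {a, e, g}
Tree: B1–B2, B2–B3, B3–B4, B4–B5
The largest bag has 3 vertices, giving width 2; this decomposition certifies tw(G) ≤ 2. For the lower bound, G contains the cycle e–b–a–c–e, so G is not a forest; only forests have treewidth ≤ 1, hence tw(G) ≥ 2. Hence tw(G) = 2 exactly.

2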